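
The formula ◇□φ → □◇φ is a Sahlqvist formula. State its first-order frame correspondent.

convergence

Suppose ◇□φ→□◇φ is valid. Take Rxy, Rxz and set V(φ)={w : Ryw}. Then □φ at y so ◇□φ at x, so □◇φ at x, so ◇φ at z, giving w with Rzw and Ryw.
The converse is a direct semantic check.
Frame condition: ∀x ∀y ∀z (Rxy ∧ Rxz → ∃w (Ryw ∧ Rzw)).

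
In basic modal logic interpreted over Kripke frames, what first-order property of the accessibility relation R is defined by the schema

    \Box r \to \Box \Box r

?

Transitivity

This is the 4 axiom.
Its frame correspondent is transitivity — \forall x \forall y \forall z (Rxy \wedge Ryz \to Rxz).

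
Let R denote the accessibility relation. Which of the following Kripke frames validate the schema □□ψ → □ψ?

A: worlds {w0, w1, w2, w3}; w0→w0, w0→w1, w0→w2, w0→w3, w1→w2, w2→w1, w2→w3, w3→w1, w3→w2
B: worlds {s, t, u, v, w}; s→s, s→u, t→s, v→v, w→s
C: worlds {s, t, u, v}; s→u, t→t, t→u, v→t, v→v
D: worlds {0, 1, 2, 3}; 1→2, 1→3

This is the axiom for density; its first-order frame correspondent is ∀x ∀y (Rxy → ∃z (Rxz ∧ Rzy)).
A: fails — Rw1w2 but no z with Rw1z and Rzw2.
B: condition met.
C: fails — Rsu but no z with Rsz and Rzu.
D: fails — R12 but no z with R1z and Rz2.

B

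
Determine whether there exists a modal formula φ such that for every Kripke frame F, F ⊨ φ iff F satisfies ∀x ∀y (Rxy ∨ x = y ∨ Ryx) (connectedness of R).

Any modally definable frame class is closed under disjoint unions.
Take 4 disjoint single-world reflexive frames: each is trivially connected, but their disjoint union has 4 worlds with no edge between distinct components, so it is not connected.
So the class is not modally definable.

No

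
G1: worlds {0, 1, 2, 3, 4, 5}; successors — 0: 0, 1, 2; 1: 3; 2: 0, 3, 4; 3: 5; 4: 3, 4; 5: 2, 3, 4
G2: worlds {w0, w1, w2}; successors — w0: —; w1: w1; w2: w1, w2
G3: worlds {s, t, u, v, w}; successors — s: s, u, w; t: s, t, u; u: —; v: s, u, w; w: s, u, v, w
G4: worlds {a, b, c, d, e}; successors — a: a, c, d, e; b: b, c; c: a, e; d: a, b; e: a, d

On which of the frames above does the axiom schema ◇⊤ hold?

Frame correspondent (Sahlqvist): ∀x ∃y Rxy — i.e. seriality.
G1: holds.
G2: fails — world w0 has no successor.
G3: fails — world u has no successor.
G4: holds.
Valid on: G1, G4.

G1, G4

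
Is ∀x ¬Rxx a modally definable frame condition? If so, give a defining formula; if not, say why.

No — not modally definable

Modal frame validity is preserved under surjective bounded morphisms.
The 4-cycle (worlds 0,1,2,3 with 0→1→2→3→0) is irreflexive, and the map sending every world to a single reflexive point • is a surjective bounded morphism (forth: every edge maps to (•,•); back: every world has a successor). So any modal formula valid on the 4-cycle is also valid on the reflexive point, which is not irreflexive.
Hence irreflexivity is not modally definable.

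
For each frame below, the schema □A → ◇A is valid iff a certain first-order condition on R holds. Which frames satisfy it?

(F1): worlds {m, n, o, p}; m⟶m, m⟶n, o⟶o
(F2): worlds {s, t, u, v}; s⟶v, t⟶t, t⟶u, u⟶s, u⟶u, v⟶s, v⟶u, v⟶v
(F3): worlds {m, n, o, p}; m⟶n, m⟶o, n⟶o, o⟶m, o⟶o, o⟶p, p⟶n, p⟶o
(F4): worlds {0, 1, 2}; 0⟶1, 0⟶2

(F2), (F3)

This is the axiom for seriality; its first-order frame correspondent is ∀x ∃y Rxy.
(F1): fails — world n has no successor.
(F2): satisfies the condition.
(F3): satisfies the condition.
(F4): fails — world 1 has no successor.
Valid on: (F2), (F3).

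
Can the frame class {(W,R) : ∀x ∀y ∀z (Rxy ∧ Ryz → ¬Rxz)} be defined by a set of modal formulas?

Any modally definable frame class is closed under surjective bounded morphisms.
The 7-cycle (worlds w0,w1,w2,w3,w4,w5,w6 with w0→w1→w2→w3→w4→w5→w6→w0) is intransitive. Mapping every world to a single reflexive point • is a surjective bounded morphism; the reflexive point is not intransitive (R••∧R•• but R••).
So the class is not modally definable.

Not modally definable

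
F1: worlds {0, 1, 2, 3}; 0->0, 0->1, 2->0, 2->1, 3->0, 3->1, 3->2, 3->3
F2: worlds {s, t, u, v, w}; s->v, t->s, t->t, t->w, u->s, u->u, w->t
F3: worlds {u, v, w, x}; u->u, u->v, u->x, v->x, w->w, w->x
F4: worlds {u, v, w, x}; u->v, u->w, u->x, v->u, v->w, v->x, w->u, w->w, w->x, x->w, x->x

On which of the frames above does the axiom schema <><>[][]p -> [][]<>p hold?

F4

The schema corresponds to a generalized confluence (Geach) condition: forall x forall y forall z ((x R^2 y & x R^2 z) -> exists w (y R^2 w & zRw)).
F1: fails — 0R²0, 0R²1 but no w with 0R²w and 1Rw.
F2: fails — tR²s, tR²s but no w* with sR²w* and sRw*.
F3: fails — uR²u, uR²x but no t with uR²t and xRt.
F4: holds.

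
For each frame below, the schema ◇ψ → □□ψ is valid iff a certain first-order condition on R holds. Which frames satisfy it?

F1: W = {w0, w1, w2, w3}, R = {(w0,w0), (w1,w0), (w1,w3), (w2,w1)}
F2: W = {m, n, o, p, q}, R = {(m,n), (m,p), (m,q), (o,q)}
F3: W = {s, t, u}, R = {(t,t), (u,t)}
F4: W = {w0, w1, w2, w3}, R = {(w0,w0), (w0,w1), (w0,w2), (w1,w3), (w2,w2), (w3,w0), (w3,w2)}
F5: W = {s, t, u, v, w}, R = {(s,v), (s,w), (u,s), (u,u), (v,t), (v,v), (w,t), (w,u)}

The schema corresponds to a generalized confluence (Geach) condition: ∀x ∀y ∀z ((xRy ∧ xR²z) → ∃w (y = w ∧ z = w)).
F1: fails — w1Rw3, w1R²w0 but w3 ≠ w0.
F2: condition met.
F3: condition met.
F4: fails — w0Rw0, w0R²w1 but w0 ≠ w1.
F5: fails — sRv, sR²t but v ≠ t.

F2, F3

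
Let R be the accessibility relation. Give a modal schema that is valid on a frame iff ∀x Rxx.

□r → r

A defining formula is □r → r (the T axiom).
Suppose □r→r is valid. At any x set V(r)={w : Rxw}. Then □r holds at x, so r holds at x, i.e. Rxx.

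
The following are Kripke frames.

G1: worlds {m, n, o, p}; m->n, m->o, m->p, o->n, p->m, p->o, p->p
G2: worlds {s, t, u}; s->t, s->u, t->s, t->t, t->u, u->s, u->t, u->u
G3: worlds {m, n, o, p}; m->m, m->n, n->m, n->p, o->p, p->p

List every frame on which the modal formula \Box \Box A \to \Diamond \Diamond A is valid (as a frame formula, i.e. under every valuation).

Frame correspondent (Sahlqvist): \forall x \exists w (x R^2 w \wedge x R^2 w) — i.e. a generalized confluence (Geach) condition.
G1: fails — at n but no w with nR²w and nR²w.
G2: condition met.
G3: condition met.
Valid on: G2, G3.

G2, G3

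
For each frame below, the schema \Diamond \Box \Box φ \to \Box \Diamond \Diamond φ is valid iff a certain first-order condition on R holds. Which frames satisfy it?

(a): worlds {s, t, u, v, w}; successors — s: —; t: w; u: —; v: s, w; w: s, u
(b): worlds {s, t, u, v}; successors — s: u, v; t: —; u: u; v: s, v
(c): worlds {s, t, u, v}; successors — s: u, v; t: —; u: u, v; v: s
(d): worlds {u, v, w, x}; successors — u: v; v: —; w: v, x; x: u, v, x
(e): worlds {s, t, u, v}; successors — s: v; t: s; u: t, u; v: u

(b), (c)

This is the axiom for a generalized confluence (Geach) condition; its first-order frame correspondent is \forall x \forall y \forall z ((xRy \wedge xRz) \to \exists w (y R^2 w \wedge z R^2 w)).
(a): fails — tRw, tRw but no w* with wR²w* and wR²w*.
(b): holds.
(c): holds.
(d): fails — uRv, uRv but no t with vR²t and vR²t.
(e): fails — uRt, uRu but no w with tR²w and uR²w.
Valid on: (b), (c).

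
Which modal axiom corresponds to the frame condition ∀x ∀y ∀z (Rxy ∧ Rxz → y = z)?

◇r → □r

A defining formula is ◇r → □r (the CD axiom).
Suppose ◇r→□r is valid. Take Rxy, Rxz and set V(r)={y}. Then ◇r at x, so □r at x, so r at z, i.e. z=y.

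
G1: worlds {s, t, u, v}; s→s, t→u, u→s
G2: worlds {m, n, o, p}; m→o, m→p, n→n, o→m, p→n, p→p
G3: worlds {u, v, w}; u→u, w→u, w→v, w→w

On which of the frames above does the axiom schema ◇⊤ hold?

Frame correspondent (Sahlqvist): ∀x ∃y Rxy — i.e. seriality.
G1: fails — world v has no successor.
G2: holds.
G3: fails — world v has no successor.
Valid on: G2.

G2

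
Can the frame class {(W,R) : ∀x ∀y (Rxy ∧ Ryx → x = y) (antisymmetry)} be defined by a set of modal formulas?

Modal frame validity is preserved under surjective bounded morphisms.
The 6-cycle (worlds a,b,c,d,e,f with a→b→c→d→e→f→a) is antisymmetric. Sending even-indexed worlds to s and odd-indexed worlds to t is a surjective bounded morphism onto the two-world frame with s↔t, which is not antisymmetric.
So the class is not modally definable.

Not modally definable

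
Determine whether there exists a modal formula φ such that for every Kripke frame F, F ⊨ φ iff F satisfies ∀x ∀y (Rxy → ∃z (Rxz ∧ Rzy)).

The condition is density. A defining modal formula is □□r → □r.
Suppose □□r→□r is valid. Take Rxy and set V(r)={w : xR²w}. Then □□r at x, so □r at x, so r at y, i.e. ∃z(Rxz∧Rzy).

Yes, by □□r → □r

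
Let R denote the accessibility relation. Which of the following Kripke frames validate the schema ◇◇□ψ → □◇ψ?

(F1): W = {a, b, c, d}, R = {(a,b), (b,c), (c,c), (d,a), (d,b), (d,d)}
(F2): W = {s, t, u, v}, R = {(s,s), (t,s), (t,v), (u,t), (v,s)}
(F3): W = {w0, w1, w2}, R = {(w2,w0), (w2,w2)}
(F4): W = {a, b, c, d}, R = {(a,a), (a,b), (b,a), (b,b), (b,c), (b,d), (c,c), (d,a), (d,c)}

(F2)

This is the axiom for a generalized confluence (Geach) condition; its first-order frame correspondent is ∀x ∀y ∀z ((xR²y ∧ xRz) → ∃w (yRw ∧ zRw)).
(F1): fails — dR²a, dRb but no w with aRw and bRw.
(F2): holds.
(F3): fails — w2R²w0, w2Rw0 but no w with w0Rw and w0Rw.
(F4): fails — aR²c, aRa but no w with cRw and aRw.
Valid on: (F2).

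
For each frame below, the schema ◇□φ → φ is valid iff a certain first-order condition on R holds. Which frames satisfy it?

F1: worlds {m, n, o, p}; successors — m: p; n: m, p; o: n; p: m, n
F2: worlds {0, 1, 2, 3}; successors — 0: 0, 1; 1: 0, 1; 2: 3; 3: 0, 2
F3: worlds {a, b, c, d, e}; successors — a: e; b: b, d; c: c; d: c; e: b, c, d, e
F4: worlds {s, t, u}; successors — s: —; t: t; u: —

F4

This is the axiom for symmetry; its first-order frame correspondent is ∀x ∀y (Rxy → Ryx).
F1: fails — Ron but not Rno.
F2: fails — R30 but not R03.
F3: fails — Reb but not Rbe.
F4: satisfies the condition.
Valid on: F4.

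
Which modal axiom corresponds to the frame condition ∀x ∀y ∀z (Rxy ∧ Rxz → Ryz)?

A defining formula is ◇s → □◇s (the 5 axiom).
Suppose ◇s→□◇s is valid. Take Rxy, Rxz and set V(s)={y}. Then ◇s at x, so □◇s at x, so ◇s at z, so some w with Rzw has s; w=y, i.e. Rzy. By symmetry of the argument, Ryz.

◇s → □◇s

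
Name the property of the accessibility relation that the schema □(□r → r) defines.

Suppose □(□r→r) is valid. Take Rxy and set V(r)={w : Ryw}. Then at y, □r holds; since □(□r→r) at x, □r→r at y, so r at y, i.e. Ryy.

shift-reflexivity: ∀x ∀y (Rxy → Ryy)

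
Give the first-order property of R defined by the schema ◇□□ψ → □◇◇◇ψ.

∀x ∀y ∀z ((xRy ∧ xRz) → ∃w (yR²w ∧ zR³w))

This is a Sahlqvist (Geach-type) schema ◇^1□^2ψ → □^1◇^3ψ.
Minimal-valuation argument: fix x; take any y with xR^1y and any z with xR^1z. Set V(ψ) to the set of worlds R-reachable from y in exactly 2 steps. Then □^2ψ holds at y, so the antecedent holds at x; validity forces ◇^3ψ at z, giving a w with zR^3w and yR^2w.
First-order correspondent: ∀x ∀y ∀z ((xRy ∧ xRz) → ∃w (yR²w ∧ zR³w)).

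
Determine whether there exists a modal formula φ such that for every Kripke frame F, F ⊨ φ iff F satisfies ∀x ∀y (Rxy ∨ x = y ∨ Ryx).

Any modally definable frame class is closed under disjoint unions.
Take 2 disjoint single-world reflexive frames: each is trivially connected, but their disjoint union has 2 worlds with no edge between distinct components, so it is not connected.
So no modal formula (or set of formulas) defines exactly the connected frames.

Not definable by any modal formula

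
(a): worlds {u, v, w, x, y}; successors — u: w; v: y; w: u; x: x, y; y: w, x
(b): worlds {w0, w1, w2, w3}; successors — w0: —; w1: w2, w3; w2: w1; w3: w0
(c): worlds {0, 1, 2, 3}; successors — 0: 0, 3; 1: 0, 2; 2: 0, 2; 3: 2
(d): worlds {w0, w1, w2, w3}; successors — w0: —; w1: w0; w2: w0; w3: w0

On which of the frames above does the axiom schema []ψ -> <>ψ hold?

The schema corresponds to seriality: forall x exists y Rxy.
(a): satisfies the condition.
(b): fails — world w0 has no successor.
(c): satisfies the condition.
(d): fails — world w0 has no successor.
Valid on: (a), (c).

(a), (c)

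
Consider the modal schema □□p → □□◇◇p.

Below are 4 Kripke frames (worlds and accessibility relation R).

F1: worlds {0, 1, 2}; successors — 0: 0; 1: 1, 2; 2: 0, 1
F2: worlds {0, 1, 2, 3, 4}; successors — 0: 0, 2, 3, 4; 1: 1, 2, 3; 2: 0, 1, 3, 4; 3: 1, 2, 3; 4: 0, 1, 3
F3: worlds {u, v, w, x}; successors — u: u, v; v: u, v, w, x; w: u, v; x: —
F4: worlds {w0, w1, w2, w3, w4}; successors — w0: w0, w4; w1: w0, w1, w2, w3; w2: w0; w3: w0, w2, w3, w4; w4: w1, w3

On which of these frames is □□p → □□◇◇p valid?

This is the axiom for a generalized confluence (Geach) condition; its first-order frame correspondent is ∀x ∀z (xR²z → ∃w (xR²w ∧ zR²w)).
F1: satisfies the condition.
F2: satisfies the condition.
F3: fails — uR²x but no t with uR²t and xR²t.
F4: satisfies the condition.

F1, F2, F4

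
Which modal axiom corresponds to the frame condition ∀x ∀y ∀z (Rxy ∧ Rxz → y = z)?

◇r → □r

The condition is partial functionality. The CD schema ◇r → □r defines it.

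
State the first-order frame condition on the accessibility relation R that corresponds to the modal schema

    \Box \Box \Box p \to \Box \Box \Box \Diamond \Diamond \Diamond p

This is a Sahlqvist (Geach-type) schema ◇^0□^3p → □^3◇^3p.
Minimal-valuation argument: fix x; take any y with xR^0y and any z with xR^3z. Set V(p) to the set of worlds R-reachable from y in exactly 3 steps. Then □^3p holds at y, so the antecedent holds at x; validity forces ◇^3p at z, giving a w with zR^3w and yR^3w.
First-order correspondent: \forall x \forall z (x R^3 z \to \exists w (x R^3 w \wedge z R^3 w)).

\forall x \forall z (x R^3 z \to \exists w (x R^3 w \wedge z R^3 w))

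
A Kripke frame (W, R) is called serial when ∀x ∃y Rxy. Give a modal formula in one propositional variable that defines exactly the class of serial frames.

A defining formula is □q → ◇q (the D axiom).
Suppose □q→◇q is valid. At any x set V(q)=W. Then □q at x, so ◇q at x, so x has a successor.

□q → ◇q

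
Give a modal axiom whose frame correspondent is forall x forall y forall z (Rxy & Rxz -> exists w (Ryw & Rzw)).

◇□ψ → □◇ψ

This is convergence; the standard corresponding axiom is .2: ◇□ψ → □◇ψ.
Suppose ◇□ψ→□◇ψ is valid. Take Rxy, Rxz and set V(ψ)={w : Ryw}. Then □ψ at y so ◇□ψ at x, so □◇ψ at x, so ◇ψ at z, giving w with Rzw and Ryw.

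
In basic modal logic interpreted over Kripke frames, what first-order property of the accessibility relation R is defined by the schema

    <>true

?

◇⊤ holds at w iff w has a successor, so frame-validity of ◇⊤ is exactly seriality. Equivalently via □ψ → ◇ψ:
Suppose □ψ→◇ψ is valid. At any x set V(ψ)=W. Then □ψ at x, so ◇ψ at x, so x has a successor.
The converse is a direct semantic check.
Frame condition: forall x exists y Rxy.

seriality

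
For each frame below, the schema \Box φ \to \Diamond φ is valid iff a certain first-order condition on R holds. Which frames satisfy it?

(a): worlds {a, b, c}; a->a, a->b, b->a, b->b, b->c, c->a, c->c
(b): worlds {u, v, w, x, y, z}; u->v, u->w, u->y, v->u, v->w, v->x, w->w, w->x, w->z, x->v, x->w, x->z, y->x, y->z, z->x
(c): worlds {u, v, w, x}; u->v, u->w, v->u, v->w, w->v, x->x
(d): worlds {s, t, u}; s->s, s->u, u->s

The schema corresponds to seriality: \forall x \exists y Rxy.
(a): condition met.
(b): condition met.
(c): condition met.
(d): fails — world t has no successor.

(a), (b), (c)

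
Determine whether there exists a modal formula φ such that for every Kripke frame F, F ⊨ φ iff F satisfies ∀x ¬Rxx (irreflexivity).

No

If a class were modally definable it would be closed under surjective bounded morphisms (Goldblatt–Thomason).
The 2-cycle (worlds s,t with s→t→s) is irreflexive, and the map sending every world to a single reflexive point • is a surjective bounded morphism (forth: every edge maps to (•,•); back: every world has a successor). So any modal formula valid on the 2-cycle is also valid on the reflexive point, which is not irreflexive.
So no modal formula (or set of formulas) defines exactly the irreflexive frames.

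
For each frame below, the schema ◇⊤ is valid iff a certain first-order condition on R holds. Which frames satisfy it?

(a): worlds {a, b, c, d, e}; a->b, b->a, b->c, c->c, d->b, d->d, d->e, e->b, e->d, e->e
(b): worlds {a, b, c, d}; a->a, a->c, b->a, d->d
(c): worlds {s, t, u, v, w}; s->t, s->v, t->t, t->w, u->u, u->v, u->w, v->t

(a)

Frame correspondent (Sahlqvist): ∀x ∃y Rxy — i.e. seriality.
(a): condition met.
(b): fails — world c has no successor.
(c): fails — world w has no successor.
Valid on: (a).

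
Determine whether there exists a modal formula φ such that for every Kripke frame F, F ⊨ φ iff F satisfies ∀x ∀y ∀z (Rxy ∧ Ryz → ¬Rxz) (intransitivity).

No

Any modally definable frame class is closed under surjective bounded morphisms.
The 7-cycle (worlds s,t,u,v,w,x,y with s→t→u→v→w→x→y→s) is intransitive. Mapping every world to a single reflexive point • is a surjective bounded morphism; the reflexive point is not intransitive (R••∧R•• but R••).
So no modal formula (or set of formulas) defines exactly the intransitive frames.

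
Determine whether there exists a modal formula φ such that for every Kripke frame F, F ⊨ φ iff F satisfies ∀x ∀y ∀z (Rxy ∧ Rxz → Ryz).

Definable; ◇q → □◇q defines it

Yes: it is the Euclidean property, defined by the 5 schema ◇q → □◇q.
Suppose ◇q→□◇q is valid. Take Rxy, Rxz and set V(q)={y}. Then ◇q at x, so □◇q at x, so ◇q at z, so some w with Rzw has q; w=y, i.e. Rzy. By symmetry of the argument, Ryz.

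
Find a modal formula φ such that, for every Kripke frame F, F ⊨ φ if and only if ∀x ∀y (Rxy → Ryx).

The condition is symmetry. The B schema r → □◇r defines it.
Suppose r→□◇r is valid. Take Rxy and set V(r)={x}. Then r at x, so □◇r at x, so ◇r at y, so some z with Ryz has r; z=x, i.e. Ryx.

r → □◇r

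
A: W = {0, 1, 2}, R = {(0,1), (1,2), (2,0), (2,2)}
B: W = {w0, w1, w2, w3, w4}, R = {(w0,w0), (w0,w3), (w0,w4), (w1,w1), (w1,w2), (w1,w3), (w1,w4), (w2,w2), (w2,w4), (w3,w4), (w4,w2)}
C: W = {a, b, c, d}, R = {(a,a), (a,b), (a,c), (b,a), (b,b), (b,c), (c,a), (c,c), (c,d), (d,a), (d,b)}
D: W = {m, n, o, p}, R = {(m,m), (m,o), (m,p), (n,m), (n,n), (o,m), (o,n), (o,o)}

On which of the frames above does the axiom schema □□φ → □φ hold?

The schema corresponds to density: ∀x ∀y (Rxy → ∃z (Rxz ∧ Rzy)).
A: fails — R01 but no z with R0z and Rz1.
B: fails — Rw3w4 but no z with Rw3z and Rzw4.
C: satisfies the condition.
D: satisfies the condition.

C, D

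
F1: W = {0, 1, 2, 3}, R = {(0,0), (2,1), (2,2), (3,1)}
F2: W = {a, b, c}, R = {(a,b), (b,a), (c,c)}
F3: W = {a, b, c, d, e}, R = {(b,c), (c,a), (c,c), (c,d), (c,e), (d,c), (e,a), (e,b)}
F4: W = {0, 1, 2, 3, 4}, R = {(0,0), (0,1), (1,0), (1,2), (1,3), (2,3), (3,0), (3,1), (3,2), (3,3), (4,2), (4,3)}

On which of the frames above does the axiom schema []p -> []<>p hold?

F4

The schema corresponds to a generalized confluence (Geach) condition: forall x forall z (xRz -> exists w (xRw & zRw)).
F1: fails — 2R1 but no w with 2Rw and 1Rw.
F2: fails — aRb but no w with aRw and bRw.
F3: fails — cRa but no w with cRw and aRw.
F4: holds.
Valid on: F4.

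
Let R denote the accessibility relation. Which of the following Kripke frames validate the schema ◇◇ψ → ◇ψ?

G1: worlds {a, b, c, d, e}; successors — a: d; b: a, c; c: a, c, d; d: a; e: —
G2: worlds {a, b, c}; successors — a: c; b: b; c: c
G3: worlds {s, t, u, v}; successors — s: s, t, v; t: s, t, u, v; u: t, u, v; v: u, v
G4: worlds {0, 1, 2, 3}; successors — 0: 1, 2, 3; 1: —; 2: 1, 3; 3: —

The schema corresponds to transitivity: ∀x ∀y ∀z (Rxy ∧ Ryz → Rxz).
G1: fails — Rbc and Rcd but not Rbd.
G2: satisfies the condition.
G3: fails — Rut and Rts but not Rus.
G4: satisfies the condition.

G2, G4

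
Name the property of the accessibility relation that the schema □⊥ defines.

□⊥ is valid iff no world has any successor (otherwise □⊥ fails at any world with one).
The converse is a direct semantic check.
Frame condition: ∀x ∀y ¬Rxy.

emptiness of R: ∀x ∀y ¬Rxy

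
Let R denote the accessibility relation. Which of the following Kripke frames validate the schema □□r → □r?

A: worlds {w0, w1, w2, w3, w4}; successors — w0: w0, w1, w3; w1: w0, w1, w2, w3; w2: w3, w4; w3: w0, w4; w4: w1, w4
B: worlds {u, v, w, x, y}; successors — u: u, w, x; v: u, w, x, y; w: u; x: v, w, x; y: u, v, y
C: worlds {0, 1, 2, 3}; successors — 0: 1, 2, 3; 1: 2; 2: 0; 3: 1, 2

The schema corresponds to density: ∀x ∀y (Rxy → ∃z (Rxz ∧ Rzy)).
A: fails — Rw2w3 but no z with Rw2z and Rzw3.
B: satisfies the condition.
C: fails — R12 but no z with R1z and Rz2.

B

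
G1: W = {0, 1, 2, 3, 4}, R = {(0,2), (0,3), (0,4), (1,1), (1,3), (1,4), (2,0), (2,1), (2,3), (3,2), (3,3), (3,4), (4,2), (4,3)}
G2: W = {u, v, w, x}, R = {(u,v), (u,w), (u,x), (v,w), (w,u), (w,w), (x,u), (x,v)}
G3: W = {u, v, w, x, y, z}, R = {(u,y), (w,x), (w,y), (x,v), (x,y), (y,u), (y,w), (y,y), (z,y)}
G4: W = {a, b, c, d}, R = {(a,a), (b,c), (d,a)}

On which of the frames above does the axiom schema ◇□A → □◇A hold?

This is the axiom for convergence; its first-order frame correspondent is ∀x ∀y ∀z (Rxy ∧ Rxz → ∃w (Ryw ∧ Rzw)).
G1: condition met.
G2: fails — Ruv and Rux but v and x have no common successor.
G3: fails — Rxy and Rxv but y and v have no common successor.
G4: fails — Rbc and Rbc but c and c have no common successor.

G1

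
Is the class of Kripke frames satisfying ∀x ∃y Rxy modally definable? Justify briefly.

Yes — defined by □p → ◇p

This is a Sahlqvist condition; the D axiom □p → ◇p defines it.
Suppose □p→◇p is valid. At any x set V(p)=W. Then □p at x, so ◇p at x, so x has a successor.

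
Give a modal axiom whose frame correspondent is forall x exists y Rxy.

□ψ → ◇ψ

This is seriality; the standard corresponding axiom is D: □ψ → ◇ψ.
Suppose □ψ→◇ψ is valid. At any x set V(ψ)=W. Then □ψ at x, so ◇ψ at x, so x has a successor.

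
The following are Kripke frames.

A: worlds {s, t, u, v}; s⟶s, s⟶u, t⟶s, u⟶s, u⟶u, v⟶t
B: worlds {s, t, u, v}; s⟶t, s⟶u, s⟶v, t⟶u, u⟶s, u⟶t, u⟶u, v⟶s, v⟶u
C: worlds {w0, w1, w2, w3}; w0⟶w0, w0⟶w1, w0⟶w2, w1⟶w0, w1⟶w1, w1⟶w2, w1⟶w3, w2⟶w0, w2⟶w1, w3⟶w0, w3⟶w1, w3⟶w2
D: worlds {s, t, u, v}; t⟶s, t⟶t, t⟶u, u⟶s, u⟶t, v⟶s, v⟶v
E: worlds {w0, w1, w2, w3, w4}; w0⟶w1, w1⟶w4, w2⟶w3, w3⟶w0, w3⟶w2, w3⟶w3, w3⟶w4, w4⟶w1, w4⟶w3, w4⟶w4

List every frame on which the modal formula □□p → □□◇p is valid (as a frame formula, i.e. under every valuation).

Frame correspondent (Sahlqvist): ∀x ∀z (xR²z → ∃w (xR²w ∧ zRw)) — i.e. a generalized confluence (Geach) condition.
A: ✓.
B: ✓.
C: ✓.
D: fails — tR²s but no w with tR²w and sRw.
E: fails — w2R²w0 but no w with w2R²w and w0Rw.
Valid on: A, B, C.

A, B, C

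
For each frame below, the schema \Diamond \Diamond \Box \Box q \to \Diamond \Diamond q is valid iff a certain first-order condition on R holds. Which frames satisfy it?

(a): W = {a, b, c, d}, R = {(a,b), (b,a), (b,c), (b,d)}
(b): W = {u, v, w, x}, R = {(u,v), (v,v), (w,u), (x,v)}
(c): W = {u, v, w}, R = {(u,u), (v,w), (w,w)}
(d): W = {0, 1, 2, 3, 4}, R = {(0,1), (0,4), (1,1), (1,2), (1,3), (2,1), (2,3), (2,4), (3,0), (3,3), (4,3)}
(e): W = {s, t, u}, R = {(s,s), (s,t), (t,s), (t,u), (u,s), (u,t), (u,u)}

(b), (c), (d), (e)

The schema corresponds to a generalized confluence (Geach) condition: \forall x \forall y (x R^2 y \to \exists w (y R^2 w \wedge x R^2 w)).
(a): fails — aR²c but no w with cR²w and aR²w.
(b): condition met.
(c): condition met.
(d): condition met.
(e): condition met.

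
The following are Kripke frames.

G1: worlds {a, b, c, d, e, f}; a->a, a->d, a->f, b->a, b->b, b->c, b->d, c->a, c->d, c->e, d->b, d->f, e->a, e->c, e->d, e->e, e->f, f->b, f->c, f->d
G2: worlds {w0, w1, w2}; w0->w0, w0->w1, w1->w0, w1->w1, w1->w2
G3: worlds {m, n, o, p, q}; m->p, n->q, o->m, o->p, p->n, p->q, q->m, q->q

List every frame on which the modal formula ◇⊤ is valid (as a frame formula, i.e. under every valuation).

G1, G3

Frame correspondent (Sahlqvist): ∀x ∃y Rxy — i.e. seriality.
G1: satisfies the condition.
G2: fails — world w2 has no successor.
G3: satisfies the condition.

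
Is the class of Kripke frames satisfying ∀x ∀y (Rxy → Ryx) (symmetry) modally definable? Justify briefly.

This is a Sahlqvist condition; the B axiom r → □◇r defines it.
Suppose r→□◇r is valid. Take Rxy and set V(r)={x}. Then r at x, so □◇r at x, so ◇r at y, so some z with Ryz has r; z=x, i.e. Ryx.

Yes — defined by r → □◇r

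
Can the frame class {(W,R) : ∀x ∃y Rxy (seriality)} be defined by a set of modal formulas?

This is a Sahlqvist condition; the D axiom □p → ◇p defines it.
Suppose □p→◇p is valid. At any x set V(p)=W. Then □p at x, so ◇p at x, so x has a successor.

Yes, by □p → ◇p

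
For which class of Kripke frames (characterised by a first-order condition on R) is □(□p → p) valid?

This is the T□ axiom.
Its frame correspondent is shift-reflexivity — ∀x ∀y (Rxy → Ryy).

shift-reflexivity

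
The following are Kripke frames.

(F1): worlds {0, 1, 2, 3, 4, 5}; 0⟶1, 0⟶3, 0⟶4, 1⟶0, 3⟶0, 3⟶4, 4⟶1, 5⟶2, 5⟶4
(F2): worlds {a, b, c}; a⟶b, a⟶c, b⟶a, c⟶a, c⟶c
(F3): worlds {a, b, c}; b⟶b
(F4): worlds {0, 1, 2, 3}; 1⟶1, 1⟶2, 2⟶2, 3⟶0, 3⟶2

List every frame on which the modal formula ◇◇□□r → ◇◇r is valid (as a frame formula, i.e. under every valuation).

The schema corresponds to a generalized confluence (Geach) condition: ∀x ∀y (xR²y → ∃w (yR²w ∧ xR²w)).
(F1): fails — 1R²4 but no w with 4R²w and 1R²w.
(F2): holds.
(F3): holds.
(F4): holds.

(F2), (F3), (F4)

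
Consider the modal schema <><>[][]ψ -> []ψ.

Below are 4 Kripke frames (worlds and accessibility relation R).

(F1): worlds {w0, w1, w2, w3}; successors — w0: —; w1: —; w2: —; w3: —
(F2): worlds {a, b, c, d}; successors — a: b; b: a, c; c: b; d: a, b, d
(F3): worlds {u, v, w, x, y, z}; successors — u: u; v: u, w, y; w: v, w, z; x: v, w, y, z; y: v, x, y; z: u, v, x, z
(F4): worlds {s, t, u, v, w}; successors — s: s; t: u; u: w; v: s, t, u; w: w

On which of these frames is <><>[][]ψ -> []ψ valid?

The schema corresponds to a generalized confluence (Geach) condition: forall x forall y forall z ((x R^2 y & xRz) -> exists w (y R^2 w & z = w)).
(F1): satisfies the condition.
(F2): fails — aR²a, aRb but no w with aR²w and b=w.
(F3): fails — vR²u, vRw but no t with uR²t and w=t.
(F4): fails — tR²w, tRu but no w* with wR²w* and u=w*.
Valid on: (F1).

(F1)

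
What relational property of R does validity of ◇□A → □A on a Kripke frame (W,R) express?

Equivalently (dual form): ◇A → □◇A.
Suppose ◇A→□◇A is valid. Take Rxy, Rxz and set V(A)={y}. Then ◇A at x, so □◇A at x, so ◇A at z, so some w with Rzw has A; w=y, i.e. Rzy. By symmetry of the argument, Ryz.
Conversely, on a frame with the Euclidean property the schema holds at every world under every valuation.
So the correspondent is the Euclidean property.

The Euclidean property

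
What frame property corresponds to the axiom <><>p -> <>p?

Equivalently (dual form): □p → □□p.
Suppose □p→□□p is valid. Take Rxy, Ryz and set V(p)={w : Rxw}. Then □p at x, so □□p at x, so □p at y, so p at z, i.e. Rxz.

transitivity: forall x forall y forall z (Rxy & Ryz -> Rxz)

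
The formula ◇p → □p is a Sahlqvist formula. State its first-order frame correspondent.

partial functionality: ∀x ∀y ∀z (Rxy ∧ Rxz → y = z)

Suppose ◇p→□p is valid. Take Rxy, Rxz and set V(p)={y}. Then ◇p at x, so □p at x, so p at z, i.e. z=y.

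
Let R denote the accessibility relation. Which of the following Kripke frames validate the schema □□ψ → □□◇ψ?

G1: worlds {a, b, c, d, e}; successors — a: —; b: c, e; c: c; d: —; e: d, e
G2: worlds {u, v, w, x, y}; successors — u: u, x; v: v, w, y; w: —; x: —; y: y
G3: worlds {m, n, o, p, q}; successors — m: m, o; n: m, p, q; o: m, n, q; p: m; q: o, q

This is the axiom for a generalized confluence (Geach) condition; its first-order frame correspondent is ∀x ∀z (xR²z → ∃w (xR²w ∧ zRw)).
G1: fails — bR²d but no w with bR²w and dRw.
G2: fails — uR²x but no t with uR²t and xRt.
G3: condition met.
Valid on: G3.

G3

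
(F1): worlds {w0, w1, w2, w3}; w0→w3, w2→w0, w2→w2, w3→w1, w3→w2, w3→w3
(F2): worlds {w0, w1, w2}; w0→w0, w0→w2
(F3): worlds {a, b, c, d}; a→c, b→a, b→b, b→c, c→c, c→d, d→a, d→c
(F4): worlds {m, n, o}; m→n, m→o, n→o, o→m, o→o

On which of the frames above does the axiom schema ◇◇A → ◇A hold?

Frame correspondent (Sahlqvist): ∀x ∀y ∀z (Rxy ∧ Ryz → Rxz) — i.e. transitivity.
(F1): fails — Rw3w2 and Rw2w0 but not Rw3w0.
(F2): satisfies the condition.
(F3): fails — Rbc and Rcd but not Rbd.
(F4): fails — Rom and Rmn but not Ron.

(F2)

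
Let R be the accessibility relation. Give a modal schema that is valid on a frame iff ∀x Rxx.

□ψ → ψ

The condition is reflexivity. The T schema □ψ → ψ defines it.
Suppose □ψ→ψ is valid. At any x set V(ψ)={w : Rxw}. Then □ψ holds at x, so ψ holds at x, i.e. Rxx.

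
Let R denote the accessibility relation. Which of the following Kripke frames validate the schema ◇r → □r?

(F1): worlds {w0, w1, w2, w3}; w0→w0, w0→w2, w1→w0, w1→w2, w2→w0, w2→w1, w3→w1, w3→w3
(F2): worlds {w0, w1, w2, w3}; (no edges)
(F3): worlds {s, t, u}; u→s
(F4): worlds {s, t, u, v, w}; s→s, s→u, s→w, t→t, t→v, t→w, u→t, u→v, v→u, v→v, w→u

(F2), (F3)

The schema corresponds to partial functionality: ∀x ∀y ∀z (Rxy ∧ Rxz → y = z).
(F1): fails — w0 sees both w0 and w2.
(F2): ✓.
(F3): ✓.
(F4): fails — s sees both s and u.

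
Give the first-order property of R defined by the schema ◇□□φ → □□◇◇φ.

This is a Sahlqvist (Geach-type) schema ◇^1□^2φ → □^2◇^2φ.
First-order correspondent: ∀x ∀y ∀z ((xRy ∧ xR²z) → ∃w (yR²w ∧ zR²w)).

∀x ∀y ∀z ((xRy ∧ xR²z) → ∃w (yR²w ∧ zR²w))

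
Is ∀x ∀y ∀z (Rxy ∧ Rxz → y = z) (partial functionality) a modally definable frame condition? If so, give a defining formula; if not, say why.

Yes, by ◇q → □q

The condition is partial functionality. A defining modal formula is ◇q → □q.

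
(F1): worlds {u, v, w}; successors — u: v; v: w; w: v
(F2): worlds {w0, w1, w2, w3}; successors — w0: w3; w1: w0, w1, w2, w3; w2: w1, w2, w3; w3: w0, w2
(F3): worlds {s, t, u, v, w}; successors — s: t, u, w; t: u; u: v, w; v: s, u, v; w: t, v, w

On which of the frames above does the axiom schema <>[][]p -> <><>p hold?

The schema corresponds to a generalized confluence (Geach) condition: forall x forall y (xRy -> exists w (y R^2 w & x R^2 w)).
(F1): fails — uRv but no t with vR²t and uR²t.
(F2): satisfies the condition.
(F3): satisfies the condition.

(F2), (F3)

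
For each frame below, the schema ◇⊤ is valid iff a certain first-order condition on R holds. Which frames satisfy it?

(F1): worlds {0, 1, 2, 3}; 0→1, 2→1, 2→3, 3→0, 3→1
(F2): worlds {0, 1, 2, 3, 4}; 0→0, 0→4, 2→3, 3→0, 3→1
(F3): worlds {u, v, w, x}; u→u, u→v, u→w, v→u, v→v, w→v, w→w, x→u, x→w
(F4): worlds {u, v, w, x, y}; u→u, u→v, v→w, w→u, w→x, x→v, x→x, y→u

The schema corresponds to seriality: ∀x ∃y Rxy.
(F1): fails — world 1 has no successor.
(F2): fails — world 1 has no successor.
(F3): satisfies the condition.
(F4): satisfies the condition.

(F3), (F4)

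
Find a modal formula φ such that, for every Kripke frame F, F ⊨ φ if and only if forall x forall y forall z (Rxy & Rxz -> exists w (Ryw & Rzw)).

◇□ψ → □◇ψ

A defining formula is ◇□ψ → □◇ψ (the .2 axiom).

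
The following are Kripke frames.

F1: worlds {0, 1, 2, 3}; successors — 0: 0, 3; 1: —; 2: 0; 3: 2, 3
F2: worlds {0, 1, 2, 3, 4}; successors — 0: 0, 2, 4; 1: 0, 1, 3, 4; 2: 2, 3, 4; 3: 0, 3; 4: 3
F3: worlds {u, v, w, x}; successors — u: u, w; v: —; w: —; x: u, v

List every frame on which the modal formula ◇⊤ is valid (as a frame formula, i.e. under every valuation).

F2

Frame correspondent (Sahlqvist): ∀x ∃y Rxy — i.e. seriality.
F1: fails — world 1 has no successor.
F2: satisfies the condition.
F3: fails — world v has no successor.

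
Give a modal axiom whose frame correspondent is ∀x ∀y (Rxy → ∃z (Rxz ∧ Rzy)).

A defining formula is □□p → □p (the C4 axiom).
Suppose □□p→□p is valid. Take Rxy and set V(p)={w : xR²w}. Then □□p at x, so □p at x, so p at y, i.e. ∃z(Rxz∧Rzy).

□□p → □p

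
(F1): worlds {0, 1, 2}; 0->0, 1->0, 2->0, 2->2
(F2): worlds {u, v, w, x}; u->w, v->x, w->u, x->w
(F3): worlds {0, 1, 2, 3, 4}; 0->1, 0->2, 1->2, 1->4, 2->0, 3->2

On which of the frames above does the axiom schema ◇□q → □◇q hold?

Frame correspondent (Sahlqvist): ∀x ∀y ∀z (Rxy ∧ Rxz → ∃w (Ryw ∧ Rzw)) — i.e. convergence.
(F1): holds.
(F2): holds.
(F3): fails — R02 and R01 but 2 and 1 have no common successor.

(F1), (F2)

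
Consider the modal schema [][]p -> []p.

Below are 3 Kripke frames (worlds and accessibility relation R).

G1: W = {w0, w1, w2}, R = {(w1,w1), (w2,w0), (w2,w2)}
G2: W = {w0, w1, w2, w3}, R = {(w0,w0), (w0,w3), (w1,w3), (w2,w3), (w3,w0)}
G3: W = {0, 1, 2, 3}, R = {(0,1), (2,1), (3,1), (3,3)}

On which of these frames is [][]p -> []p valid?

This is the axiom for density; its first-order frame correspondent is forall x forall y (Rxy -> exists z (Rxz & Rzy)).
G1: satisfies the condition.
G2: fails — Rw1w3 but no z with Rw1z and Rzw3.
G3: fails — R01 but no z with R0z and Rz1.

G1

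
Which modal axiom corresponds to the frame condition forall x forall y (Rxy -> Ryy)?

□(□q → q)

A defining formula is □(□q → q) (the T□ axiom).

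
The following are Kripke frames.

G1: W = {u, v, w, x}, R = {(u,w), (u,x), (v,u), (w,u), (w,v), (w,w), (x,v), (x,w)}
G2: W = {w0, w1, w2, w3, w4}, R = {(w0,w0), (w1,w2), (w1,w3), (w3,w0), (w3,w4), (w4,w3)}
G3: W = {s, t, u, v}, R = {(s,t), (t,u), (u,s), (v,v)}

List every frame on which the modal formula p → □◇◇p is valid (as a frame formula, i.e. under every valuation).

The schema corresponds to a generalized confluence (Geach) condition: ∀x ∀z (xRz → ∃w (x = w ∧ zR²w)).
G1: satisfies the condition.
G2: fails — w1Rw2 but no w with w1=w and w2R²w.
G3: satisfies the condition.
Valid on: G1, G3.

G1, G3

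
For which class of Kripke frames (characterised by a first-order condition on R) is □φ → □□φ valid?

Transitivity

Suppose □φ→□□φ is valid. Take Rxy, Ryz and set V(φ)={w : Rxw}. Then □φ at x, so □□φ at x, so □φ at y, so φ at z, i.e. Rxz.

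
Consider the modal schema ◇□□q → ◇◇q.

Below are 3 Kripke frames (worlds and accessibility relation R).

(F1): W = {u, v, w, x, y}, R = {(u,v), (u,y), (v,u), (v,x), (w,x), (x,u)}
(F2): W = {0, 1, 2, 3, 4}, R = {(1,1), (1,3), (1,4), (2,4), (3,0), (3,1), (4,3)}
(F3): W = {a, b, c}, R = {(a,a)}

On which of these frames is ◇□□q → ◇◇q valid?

The schema corresponds to a generalized confluence (Geach) condition: ∀x ∀y (xRy → ∃w (yR²w ∧ xR²w)).
(F1): fails — uRy but no t with yR²t and uR²t.
(F2): fails — 2R4 but no w with 4R²w and 2R²w.
(F3): satisfies the condition.

(F3)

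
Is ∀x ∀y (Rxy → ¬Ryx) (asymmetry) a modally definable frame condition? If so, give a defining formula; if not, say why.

Any modally definable frame class is closed under surjective bounded morphisms.
The 4-cycle (worlds 0,1,2,3 with 0→1→2→3→0) is asymmetric. Mapping every world to a single reflexive point • is a surjective bounded morphism, and the reflexive point is not asymmetric (R•• but asymmetry requires ¬R••).
So the class is not modally definable.

No — not modally definable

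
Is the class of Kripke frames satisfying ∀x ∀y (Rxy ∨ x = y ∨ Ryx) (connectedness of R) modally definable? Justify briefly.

No

Modal frame validity is preserved under disjoint unions.
Take 3 disjoint single-world reflexive frames: each is trivially connected, but their disjoint union has 3 worlds with no edge between distinct components, so it is not connected.
So the class is not modally definable.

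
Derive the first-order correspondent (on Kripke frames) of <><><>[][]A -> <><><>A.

This is a Sahlqvist (Geach-type) schema ◇^3□^2A → □^0◇^3A.
First-order correspondent: forall x forall y (x R^3 y -> exists w (y R^2 w & x R^3 w)).

forall x forall y (x R^3 y -> exists w (y R^2 w & x R^3 w))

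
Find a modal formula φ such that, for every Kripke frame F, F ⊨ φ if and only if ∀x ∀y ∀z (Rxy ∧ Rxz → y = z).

◇ψ → □ψ

The condition is partial functionality. The CD schema ◇ψ → □ψ defines it.
Suppose ◇ψ→□ψ is valid. Take Rxy, Rxz and set V(ψ)={y}. Then ◇ψ at x, so □ψ at x, so ψ at z, i.e. z=y.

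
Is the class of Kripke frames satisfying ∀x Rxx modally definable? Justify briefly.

Yes: it is reflexivity, defined by the T schema □p → p.

Yes — defined by □p → p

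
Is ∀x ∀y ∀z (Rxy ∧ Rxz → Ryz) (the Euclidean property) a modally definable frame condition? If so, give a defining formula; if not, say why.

Yes, by ◇q → □◇q

The condition is the Euclidean property. A defining modal formula is ◇q → □◇q.
Suppose ◇q→□◇q is valid. Take Rxy, Rxz and set V(q)={y}. Then ◇q at x, so □◇q at x, so ◇q at z, so some w with Rzw has q; w=y, i.e. Rzy. By symmetry of the argument, Ryz.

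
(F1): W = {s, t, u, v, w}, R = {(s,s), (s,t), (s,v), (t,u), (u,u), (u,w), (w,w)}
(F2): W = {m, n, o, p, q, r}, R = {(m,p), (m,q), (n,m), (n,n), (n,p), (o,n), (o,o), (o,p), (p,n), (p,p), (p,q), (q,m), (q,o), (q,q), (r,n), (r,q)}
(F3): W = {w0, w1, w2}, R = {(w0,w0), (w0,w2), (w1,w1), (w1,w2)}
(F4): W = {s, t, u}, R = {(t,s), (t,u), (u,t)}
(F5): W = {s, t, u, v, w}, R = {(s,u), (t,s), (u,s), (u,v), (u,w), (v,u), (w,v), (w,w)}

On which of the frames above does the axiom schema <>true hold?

(F2), (F5)

The schema corresponds to seriality: forall x exists y Rxy.
(F1): fails — world v has no successor.
(F2): ✓.
(F3): fails — world w2 has no successor.
(F4): fails — world s has no successor.
(F5): ✓.
Valid on: (F2), (F5).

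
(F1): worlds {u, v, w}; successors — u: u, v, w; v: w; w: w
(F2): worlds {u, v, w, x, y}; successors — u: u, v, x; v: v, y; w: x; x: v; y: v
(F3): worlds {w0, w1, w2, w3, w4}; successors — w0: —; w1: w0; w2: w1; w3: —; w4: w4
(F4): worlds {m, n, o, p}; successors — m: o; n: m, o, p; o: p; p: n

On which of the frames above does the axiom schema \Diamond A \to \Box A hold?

(F3)

The schema corresponds to partial functionality: \forall x \forall y \forall z (Rxy \wedge Rxz \to y = z).
(F1): fails — u sees both u and v.
(F2): fails — u sees both u and v.
(F3): satisfies the condition.
(F4): fails — n sees both m and o.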